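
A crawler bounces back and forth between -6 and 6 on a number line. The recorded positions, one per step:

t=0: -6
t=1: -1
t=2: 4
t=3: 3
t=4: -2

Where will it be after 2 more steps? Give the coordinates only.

0

The value travels 5 per step and bounces off the walls at -6 and 6.
  step 5: -2 → -5
  step 6: -5 → 0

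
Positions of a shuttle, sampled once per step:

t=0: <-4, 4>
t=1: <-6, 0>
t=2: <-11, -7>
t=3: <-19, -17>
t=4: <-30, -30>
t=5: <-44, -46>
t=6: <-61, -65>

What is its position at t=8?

Successive displacements: <-2, -4>, <-5, -7>, <-8, -10>, <-11, -13>, <-14, -16>, <-17, -19> — each changes by <-3, -3>.
step 7: <-61, -65> + <-20, -22> → <-81, -87>
step 8: <-81, -87> + <-23, -25> → <-104, -112>

<-104, -112>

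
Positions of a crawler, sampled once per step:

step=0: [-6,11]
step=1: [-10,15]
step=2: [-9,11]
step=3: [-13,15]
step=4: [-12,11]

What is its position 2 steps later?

Differencing gives [-4,+4], [+1,-4], [-4,+4], [+1,-4]. This is the pattern [-4,+4], [+1,-4] repeated.
step 5: apply [-4,+4] → [-16,15]
step 6: apply [+1,-4] → [-15,11]

[-15,11]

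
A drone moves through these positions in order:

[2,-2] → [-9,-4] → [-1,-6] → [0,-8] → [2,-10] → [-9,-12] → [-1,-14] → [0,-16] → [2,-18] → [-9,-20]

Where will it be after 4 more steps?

First: cycles through 2, -9, -1, 0 every 4 steps. Step 13 lands at position 1 of the cycle → -9.
Second: linear, -2 per step → -28 at step 13.

[-9,-28]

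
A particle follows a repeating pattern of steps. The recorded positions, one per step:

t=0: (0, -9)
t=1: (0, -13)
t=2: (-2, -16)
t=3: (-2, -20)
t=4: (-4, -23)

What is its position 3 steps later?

Step-to-step displacements: (+0, -4), (-2, -3), (+0, -4), (-2, -3) — a repeating cycle of length 2.
step 5: apply (+0, -4) → (-4, -27)
step 6: apply (-2, -3) → (-6, -30)
step 7: apply (+0, -4) → (-6, -34)

(-6, -34)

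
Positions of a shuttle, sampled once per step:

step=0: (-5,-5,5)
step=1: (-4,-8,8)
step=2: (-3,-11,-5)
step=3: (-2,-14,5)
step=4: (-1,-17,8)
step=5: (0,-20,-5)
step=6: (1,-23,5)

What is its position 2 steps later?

(3,-29,-5)

The first coordinate changes by +1 each step, so at step 8 it is -5 + 8·(1) = 3.
The second coordinate changes by -3 each step, so at step 8 it is -5 + 8·(-3) = -29.
The third coordinate repeats the cycle [5, 8, -5] with period 3; step 8 mod 3 = 2, giving -5.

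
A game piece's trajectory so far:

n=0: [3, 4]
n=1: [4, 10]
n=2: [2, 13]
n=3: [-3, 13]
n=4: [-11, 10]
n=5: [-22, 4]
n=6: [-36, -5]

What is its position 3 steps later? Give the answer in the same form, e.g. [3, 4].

Taking differences between consecutive positions: [+1, +6], [-2, +3], [-5, +0], [-8, -3], [-11, -6], [-14, -9]. These grow by [-3, -3] each step.
step 7: [-36, -5] + [-17, -12] → [-53, -17]
step 8: [-53, -17] + [-20, -15] → [-73, -32]
step 9: [-73, -32] + [-23, -18] → [-96, -50]

[-96, -50]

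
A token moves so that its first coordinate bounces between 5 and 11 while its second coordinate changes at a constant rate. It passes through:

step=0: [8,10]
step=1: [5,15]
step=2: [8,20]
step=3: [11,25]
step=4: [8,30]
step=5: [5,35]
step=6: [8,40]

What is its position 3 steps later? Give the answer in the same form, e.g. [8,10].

[5,55]

The first coordinate reflects between 5 and 11, moving 3 per step.
  step 7: 8 → 11
  step 8: 11 → 8
  step 9: 8 → 5
The second coordinate changes by +5 each step: at step 9 it is 55.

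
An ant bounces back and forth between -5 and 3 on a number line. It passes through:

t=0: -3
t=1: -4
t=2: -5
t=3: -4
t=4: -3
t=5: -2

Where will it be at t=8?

The value reflects between -5 and 3, moving 1 per step.
  step 6: -2 → -1
  step 7: -1 → 0
  step 8: 0 → 1

1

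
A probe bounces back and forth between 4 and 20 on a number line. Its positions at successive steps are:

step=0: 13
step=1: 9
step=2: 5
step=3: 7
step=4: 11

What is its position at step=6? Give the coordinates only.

The value travels 4 per step and bounces off the walls at 4 and 20.
  step 5: 11 → 15
  step 6: 15 → 19

19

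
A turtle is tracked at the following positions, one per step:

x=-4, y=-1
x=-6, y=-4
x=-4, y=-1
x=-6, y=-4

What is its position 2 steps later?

The jumps are (-2, -3), (+2, +3), (-2, -3) — a geometric progression with ratio -1.
step 4: x=-6, y=-4 + (+2, +3) → x=-4, y=-1
step 5: x=-4, y=-1 + (-2, -3) → x=-6, y=-4

x=-6, y=-4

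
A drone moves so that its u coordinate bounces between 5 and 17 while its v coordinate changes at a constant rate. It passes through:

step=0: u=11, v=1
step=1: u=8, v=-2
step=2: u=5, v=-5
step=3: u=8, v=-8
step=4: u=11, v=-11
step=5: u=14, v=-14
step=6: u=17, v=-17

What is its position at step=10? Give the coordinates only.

The u coordinate reflects between 5 and 17, moving 3 per step.
  step 7: 17 → 14
  step 8: 14 → 11
  step 9: 11 → 8
  step 10: 8 → 5
The v coordinate changes by -3 each step: at step 10 it is -29.

u=5, v=-29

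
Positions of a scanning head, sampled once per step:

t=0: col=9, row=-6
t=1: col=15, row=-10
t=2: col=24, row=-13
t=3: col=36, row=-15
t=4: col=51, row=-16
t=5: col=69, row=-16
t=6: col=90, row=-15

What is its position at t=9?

col=171, row=-6

First differences are (+6, -4), (+9, -3), (+12, -2), (+15, -1), (+18, +0), (+21, +1); their common second difference is (+3, +1) (constant acceleration).
step 7: col=90, row=-15 + (+24, +2) → col=114, row=-13
step 8: col=114, row=-13 + (+27, +3) → col=141, row=-10
step 9: col=141, row=-10 + (+30, +4) → col=171, row=-6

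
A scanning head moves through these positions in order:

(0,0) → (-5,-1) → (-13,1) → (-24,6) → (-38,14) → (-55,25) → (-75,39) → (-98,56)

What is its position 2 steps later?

Successive displacements: (-5,-1), (-8,+2), (-11,+5), (-14,+8), (-17,+11), (-20,+14), (-23,+17) — each changes by (-3,+3).
step 8: (-98,56) + (-26,+20) → (-124,76)
step 9: (-124,76) + (-29,+23) → (-153,99)

(-153,99)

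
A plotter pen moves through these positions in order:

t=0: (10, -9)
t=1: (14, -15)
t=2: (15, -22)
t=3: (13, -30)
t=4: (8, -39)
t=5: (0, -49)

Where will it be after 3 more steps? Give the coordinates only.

Taking differences between consecutive positions: (+4, -6), (+1, -7), (-2, -8), (-5, -9), (-8, -10). These grow by (-3, -1) each step.
step 6: (0, -49) + (-11, -11) → (-11, -60)
step 7: (-11, -60) + (-14, -12) → (-25, -72)
step 8: (-25, -72) + (-17, -13) → (-42, -85)

(-42, -85)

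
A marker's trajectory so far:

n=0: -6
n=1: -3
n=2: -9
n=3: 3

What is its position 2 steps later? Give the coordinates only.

27

Step-to-step displacements: +3, -6, +12; each is -2× the previous.
step 4: 3 − 24 → -21
step 5: -21 + 48 → 27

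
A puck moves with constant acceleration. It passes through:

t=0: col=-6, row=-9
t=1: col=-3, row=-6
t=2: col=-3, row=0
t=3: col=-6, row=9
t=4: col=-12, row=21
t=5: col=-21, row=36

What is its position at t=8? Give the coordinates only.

Taking differences between consecutive positions: (+3,+3), (+0,+6), (-3,+9), (-6,+12), (-9,+15). These grow by (-3,+3) each step.
step 6: col=-21, row=36 + (-12,+18) → col=-33, row=54
step 7: col=-33, row=54 + (-15,+21) → col=-48, row=75
step 8: col=-48, row=75 + (-18,+24) → col=-66, row=99

col=-66, row=99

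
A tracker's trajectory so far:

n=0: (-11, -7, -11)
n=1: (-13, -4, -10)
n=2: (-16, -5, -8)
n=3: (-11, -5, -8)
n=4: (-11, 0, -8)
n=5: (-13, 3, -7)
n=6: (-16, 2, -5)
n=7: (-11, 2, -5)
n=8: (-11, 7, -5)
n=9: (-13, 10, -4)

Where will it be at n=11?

(-11, 9, -2)

Step-to-step displacements: (-2, +3, +1), (-3, -1, +2), (+5, +0, +0), (+0, +5, +0), (-2, +3, +1), (-3, -1, +2), (+5, +0, +0), (+0, +5, +0), (-2, +3, +1) — a repeating cycle of length 4.
step 10: apply (-3, -1, +2) → (-16, 9, -2)
step 11: apply (+5, +0, +0) → (-11, 9, -2)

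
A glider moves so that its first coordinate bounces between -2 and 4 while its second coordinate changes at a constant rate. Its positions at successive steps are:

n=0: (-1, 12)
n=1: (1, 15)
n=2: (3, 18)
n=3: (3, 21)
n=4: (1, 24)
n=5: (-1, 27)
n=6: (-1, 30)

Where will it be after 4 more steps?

(1, 42)

The first coordinate reflects between -2 and 4, moving 2 per step.
  step 7: -1 → 1
  step 8: 1 → 3
  step 9: 3 → 3
  step 10: 3 → 1
The second coordinate changes by +3 each step: at step 10 it is 42.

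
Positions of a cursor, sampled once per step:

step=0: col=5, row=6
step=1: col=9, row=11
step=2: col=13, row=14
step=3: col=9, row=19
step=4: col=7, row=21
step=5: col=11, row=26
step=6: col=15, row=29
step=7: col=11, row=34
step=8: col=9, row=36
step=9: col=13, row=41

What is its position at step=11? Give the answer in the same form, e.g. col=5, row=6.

col=13, row=49

Step-to-step displacements: (+4, +5), (+4, +3), (-4, +5), (-2, +2), (+4, +5), (+4, +3), (-4, +5), (-2, +2), (+4, +5) — a repeating cycle of length 4.
step 10: apply (+4, +3) → col=17, row=44
step 11: apply (-4, +5) → col=13, row=49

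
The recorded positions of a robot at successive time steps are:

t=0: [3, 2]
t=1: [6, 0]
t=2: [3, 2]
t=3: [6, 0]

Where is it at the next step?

[3, 2]

The jumps are [+3, -2], [-3, +2], [+3, -2] — a geometric progression with ratio -1.
step 4: [6, 0] + [-3, +2] → [3, 2]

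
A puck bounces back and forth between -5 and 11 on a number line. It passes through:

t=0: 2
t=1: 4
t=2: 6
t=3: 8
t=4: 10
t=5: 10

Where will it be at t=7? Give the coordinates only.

The value travels 2 per step and bounces off the walls at -5 and 11.
  step 6: 10 → 8
  step 7: 8 → 6

6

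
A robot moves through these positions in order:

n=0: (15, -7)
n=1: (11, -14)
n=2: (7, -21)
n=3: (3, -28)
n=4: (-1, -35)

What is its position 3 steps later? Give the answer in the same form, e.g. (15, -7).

The position changes by (-4, -7) every step.
step 5: (-1, -35) + (-4, -7) → (-5, -42)
step 6: (-5, -42) + (-4, -7) → (-9, -49)
step 7: (-9, -49) + (-4, -7) → (-13, -56)

(-13, -56)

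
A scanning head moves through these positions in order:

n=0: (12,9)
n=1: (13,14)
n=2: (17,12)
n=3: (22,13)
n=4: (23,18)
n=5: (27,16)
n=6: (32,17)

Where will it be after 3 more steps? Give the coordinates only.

Differencing gives (+1,+5), (+4,-2), (+5,+1), (+1,+5), (+4,-2), (+5,+1). This is the pattern (+1,+5), (+4,-2), (+5,+1) repeated.
step 7: apply (+1,+5) → (33,22)
step 8: apply (+4,-2) → (37,20)
step 9: apply (+5,+1) → (42,21)

(42,21)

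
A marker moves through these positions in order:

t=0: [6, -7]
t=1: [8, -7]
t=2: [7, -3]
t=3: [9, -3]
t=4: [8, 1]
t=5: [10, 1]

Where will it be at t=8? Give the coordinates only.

[10, 9]

Step-to-step displacements: [+2, +0], [-1, +4], [+2, +0], [-1, +4], [+2, +0] — a repeating cycle of length 2.
step 6: apply [-1, +4] → [9, 5]
step 7: apply [+2, +0] → [11, 5]
step 8: apply [-1, +4] → [10, 9]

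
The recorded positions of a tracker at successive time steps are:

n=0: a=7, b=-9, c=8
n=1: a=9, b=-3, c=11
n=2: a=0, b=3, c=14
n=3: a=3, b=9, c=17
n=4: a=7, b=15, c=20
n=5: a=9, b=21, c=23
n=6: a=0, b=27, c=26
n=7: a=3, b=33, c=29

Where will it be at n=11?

a=3, b=57, c=41

The a coordinate repeats the cycle [7, 9, 0, 3] with period 4; step 11 mod 4 = 3, giving 3.
The b coordinate changes by +6 each step, so at step 11 it is -9 + 11·(6) = 57.
The c coordinate changes by +3 each step, so at step 11 it is 8 + 11·(3) = 41.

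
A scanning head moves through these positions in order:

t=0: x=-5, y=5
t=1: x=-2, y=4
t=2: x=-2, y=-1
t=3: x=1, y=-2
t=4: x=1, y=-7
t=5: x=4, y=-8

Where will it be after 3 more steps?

Step-to-step displacements: (+3, -1), (+0, -5), (+3, -1), (+0, -5), (+3, -1) — a repeating cycle of length 2.
step 6: apply (+0, -5) → x=4, y=-13
step 7: apply (+3, -1) → x=7, y=-14
step 8: apply (+0, -5) → x=7, y=-19

x=7, y=-19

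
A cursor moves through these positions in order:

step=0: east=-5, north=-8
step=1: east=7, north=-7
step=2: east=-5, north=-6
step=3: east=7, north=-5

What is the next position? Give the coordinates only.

east=-5, north=-4

East: cycles through -5, 7 every 2 steps. Step 4 lands at position 0 of the cycle → -5.
North: linear, +1 per step → -4 at step 4.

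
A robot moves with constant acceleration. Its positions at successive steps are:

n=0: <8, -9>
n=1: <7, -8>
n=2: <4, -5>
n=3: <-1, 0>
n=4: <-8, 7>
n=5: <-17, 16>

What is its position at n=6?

First differences are <-1, +1>, <-3, +3>, <-5, +5>, <-7, +7>, <-9, +9>; their common second difference is <-2, +2> (constant acceleration).
step 6: <-17, 16> + <-11, +11> → <-28, 27>

<-28, 27>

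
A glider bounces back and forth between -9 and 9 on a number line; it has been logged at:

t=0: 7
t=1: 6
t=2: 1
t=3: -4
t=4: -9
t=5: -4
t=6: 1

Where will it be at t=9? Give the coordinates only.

2

The value travels 5 per step and bounces off the walls at -9 and 9.
  step 7: 1 → 6
  step 8: 6 → 7
  step 9: 7 → 2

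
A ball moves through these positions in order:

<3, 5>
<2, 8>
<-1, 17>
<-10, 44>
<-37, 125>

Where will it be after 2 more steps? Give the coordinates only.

Consecutive displacements <-1, +3>, <-3, +9>, <-9, +27>, <-27, +81> scale by a factor of 3 each step.
step 5: <-37, 125> + <-81, +243> → <-118, 368>
step 6: <-118, 368> + <-243, +729> → <-361, 1097>

<-361, 1097>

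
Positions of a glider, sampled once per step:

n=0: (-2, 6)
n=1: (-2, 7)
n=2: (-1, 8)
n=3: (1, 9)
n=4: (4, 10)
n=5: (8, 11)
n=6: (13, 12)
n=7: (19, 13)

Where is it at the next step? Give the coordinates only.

Successive displacements: (+0, +1), (+1, +1), (+2, +1), (+3, +1), (+4, +1), (+5, +1), (+6, +1) — each changes by (+1, +0).
step 8: (19, 13) + (+7, +1) → (26, 14)

(26, 14)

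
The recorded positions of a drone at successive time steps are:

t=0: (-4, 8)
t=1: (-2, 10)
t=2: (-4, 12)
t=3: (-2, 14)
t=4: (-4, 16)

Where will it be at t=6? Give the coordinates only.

(-4, 20)

First: cycles through -4, -2 every 2 steps. Step 6 lands at position 0 of the cycle → -4.
Second: linear, +2 per step → 20 at step 6.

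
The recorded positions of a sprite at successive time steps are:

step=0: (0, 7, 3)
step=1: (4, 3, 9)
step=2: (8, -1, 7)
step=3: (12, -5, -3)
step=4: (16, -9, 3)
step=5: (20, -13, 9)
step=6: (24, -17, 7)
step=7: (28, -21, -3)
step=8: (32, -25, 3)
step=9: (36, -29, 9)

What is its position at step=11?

(44, -37, -3)

The first coordinate changes by +4 each step, so at step 11 it is 0 + 11·(4) = 44.
The second coordinate changes by -4 each step, so at step 11 it is 7 + 11·(-4) = -37.
The third coordinate repeats the cycle [3, 9, 7, -3] with period 4; step 11 mod 4 = 3, giving -3.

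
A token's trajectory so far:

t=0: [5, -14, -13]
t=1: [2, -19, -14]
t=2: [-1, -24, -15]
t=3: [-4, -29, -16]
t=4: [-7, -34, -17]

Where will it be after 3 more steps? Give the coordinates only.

[-16, -49, -20]

The position changes by [-3, -5, -1] every step.
step 5: [-7, -34, -17] + [-3, -5, -1] → [-10, -39, -18]
step 6: [-10, -39, -18] + [-3, -5, -1] → [-13, -44, -19]
step 7: [-13, -44, -19] + [-3, -5, -1] → [-16, -49, -20]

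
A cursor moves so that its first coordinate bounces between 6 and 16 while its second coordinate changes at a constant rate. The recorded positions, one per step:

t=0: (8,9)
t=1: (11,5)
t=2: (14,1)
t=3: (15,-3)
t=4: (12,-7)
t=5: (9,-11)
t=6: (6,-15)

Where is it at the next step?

(9,-19)

The first coordinate travels 3 per step and bounces off the walls at 6 and 16.
  step 7: 6 → 9
The second coordinate changes by -4 each step: at step 7 it is -19.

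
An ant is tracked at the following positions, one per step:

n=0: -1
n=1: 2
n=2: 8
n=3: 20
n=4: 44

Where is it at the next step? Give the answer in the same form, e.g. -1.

Step-to-step displacements: +3, +6, +12, +24; each is 2× the previous.
step 5: 44 + 48 → 92

92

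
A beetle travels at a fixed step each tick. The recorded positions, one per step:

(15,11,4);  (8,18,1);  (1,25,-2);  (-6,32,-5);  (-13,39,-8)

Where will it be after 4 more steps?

Constant displacement of (-7,+7,-3) per step.
step 5: (-13,39,-8) + (-7,+7,-3) → (-20,46,-11)
step 6: (-20,46,-11) + (-7,+7,-3) → (-27,53,-14)
step 7: (-27,53,-14) + (-7,+7,-3) → (-34,60,-17)
step 8: (-34,60,-17) + (-7,+7,-3) → (-41,67,-20)

(-41,67,-20)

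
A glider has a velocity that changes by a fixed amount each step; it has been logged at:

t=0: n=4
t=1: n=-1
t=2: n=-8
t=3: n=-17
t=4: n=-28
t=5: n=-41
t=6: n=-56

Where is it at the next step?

Successive displacements: -5, -7, -9, -11, -13, -15 — each changes by -2.
step 7: -56 − 17 → n=-73

n=-73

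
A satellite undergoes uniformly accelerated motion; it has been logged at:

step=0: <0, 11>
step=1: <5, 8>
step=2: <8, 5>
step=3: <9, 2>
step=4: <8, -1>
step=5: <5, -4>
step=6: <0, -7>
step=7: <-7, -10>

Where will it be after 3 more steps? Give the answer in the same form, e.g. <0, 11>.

Taking differences between consecutive positions: <+5, -3>, <+3, -3>, <+1, -3>, <-1, -3>, <-3, -3>, <-5, -3>, <-7, -3>. These grow by <-2, +0> each step.
step 8: <-7, -10> + <-9, -3> → <-16, -13>
step 9: <-16, -13> + <-11, -3> → <-27, -16>
step 10: <-27, -16> + <-13, -3> → <-40, -19>

<-40, -19>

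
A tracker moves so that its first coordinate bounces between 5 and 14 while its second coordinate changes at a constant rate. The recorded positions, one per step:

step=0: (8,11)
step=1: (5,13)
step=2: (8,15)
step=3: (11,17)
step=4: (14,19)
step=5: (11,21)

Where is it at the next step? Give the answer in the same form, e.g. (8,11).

The first coordinate travels 3 per step and bounces off the walls at 5 and 14.
  step 6: 11 → 8
The second coordinate changes by +2 each step: at step 6 it is 23.

(8,23)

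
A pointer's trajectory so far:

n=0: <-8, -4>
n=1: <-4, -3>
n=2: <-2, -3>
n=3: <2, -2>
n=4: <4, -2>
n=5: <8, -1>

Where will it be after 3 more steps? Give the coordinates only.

<16, 0>

The moves between consecutive positions are <+4, +1>, <+2, +0>, <+4, +1>, <+2, +0>, <+4, +1>; they repeat the 2-cycle [<+4, +1>, <+2, +0>].
step 6: apply <+2, +0> → <10, -1>
step 7: apply <+4, +1> → <14, 0>
step 8: apply <+2, +0> → <16, 0>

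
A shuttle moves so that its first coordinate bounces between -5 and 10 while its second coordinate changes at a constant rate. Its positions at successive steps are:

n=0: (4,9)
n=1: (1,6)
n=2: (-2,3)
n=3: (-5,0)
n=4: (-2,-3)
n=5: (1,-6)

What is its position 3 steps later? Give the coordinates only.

The first coordinate travels 3 per step and bounces off the walls at -5 and 10.
  step 6: 1 → 4
  step 7: 4 → 7
  step 8: 7 → 10
The second coordinate changes by -3 each step: at step 8 it is -15.

(10,-15)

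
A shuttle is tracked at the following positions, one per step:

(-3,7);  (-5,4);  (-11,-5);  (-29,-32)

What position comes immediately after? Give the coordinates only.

The jumps are (-2,-3), (-6,-9), (-18,-27) — a geometric progression with ratio 3.
step 4: (-29,-32) + (-54,-81) → (-83,-113)

(-83,-113)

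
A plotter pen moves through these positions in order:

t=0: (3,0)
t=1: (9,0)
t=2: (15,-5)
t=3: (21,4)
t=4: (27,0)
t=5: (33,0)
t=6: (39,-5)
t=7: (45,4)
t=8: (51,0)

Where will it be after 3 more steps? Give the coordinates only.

(69,4)

First: linear, +6 per step → 69 at step 11.
Second: cycles through 0, 0, -5, 4 every 4 steps. Step 11 lands at position 3 of the cycle → 4.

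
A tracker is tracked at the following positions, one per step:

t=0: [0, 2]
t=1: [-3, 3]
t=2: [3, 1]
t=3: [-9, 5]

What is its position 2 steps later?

Step-to-step displacements: [-3, +1], [+6, -2], [-12, +4]; each is -2× the previous.
step 4: [-9, 5] + [+24, -8] → [15, -3]
step 5: [15, -3] + [-48, +16] → [-33, 13]

[-33, 13]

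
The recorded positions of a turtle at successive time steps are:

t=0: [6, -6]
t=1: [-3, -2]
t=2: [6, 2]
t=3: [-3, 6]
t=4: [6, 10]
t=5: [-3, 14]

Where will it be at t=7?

[-3, 22]

First: cycles through 6, -3 every 2 steps. Step 7 lands at position 1 of the cycle → -3.
Second: linear, +4 per step → 22 at step 7.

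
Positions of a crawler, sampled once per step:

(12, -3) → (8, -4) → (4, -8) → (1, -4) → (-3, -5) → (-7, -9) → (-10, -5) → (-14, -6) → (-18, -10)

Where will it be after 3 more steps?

(-29, -11)

Differencing gives (-4, -1), (-4, -4), (-3, +4), (-4, -1), (-4, -4), (-3, +4), (-4, -1), (-4, -4). This is the pattern (-4, -1), (-4, -4), (-3, +4) repeated.
step 9: apply (-3, +4) → (-21, -6)
step 10: apply (-4, -1) → (-25, -7)
step 11: apply (-4, -4) → (-29, -11)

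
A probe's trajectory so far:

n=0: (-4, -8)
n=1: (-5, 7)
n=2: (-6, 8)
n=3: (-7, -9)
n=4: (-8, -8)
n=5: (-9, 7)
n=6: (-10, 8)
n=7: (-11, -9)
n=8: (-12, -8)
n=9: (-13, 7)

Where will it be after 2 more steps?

The first coordinate changes by -1 each step, so at step 11 it is -4 + 11·(-1) = -15.
The second coordinate repeats the cycle [-8, 7, 8, -9] with period 4; step 11 mod 4 = 3, giving -9.

(-15, -9)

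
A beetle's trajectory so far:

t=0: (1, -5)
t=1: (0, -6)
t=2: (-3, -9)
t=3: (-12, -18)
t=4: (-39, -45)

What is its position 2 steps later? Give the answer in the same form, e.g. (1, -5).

Step-to-step displacements: (-1, -1), (-3, -3), (-9, -9), (-27, -27); each is 3× the previous.
step 5: (-39, -45) + (-81, -81) → (-120, -126)
step 6: (-120, -126) + (-243, -243) → (-363, -369)

(-363, -369)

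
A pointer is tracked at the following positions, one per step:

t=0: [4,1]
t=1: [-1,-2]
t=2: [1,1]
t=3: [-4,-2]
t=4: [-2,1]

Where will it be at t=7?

The moves between consecutive positions are [-5,-3], [+2,+3], [-5,-3], [+2,+3]; they repeat the 2-cycle [[-5,-3], [+2,+3]].
step 5: apply [-5,-3] → [-7,-2]
step 6: apply [+2,+3] → [-5,1]
step 7: apply [-5,-3] → [-10,-2]

[-10,-2]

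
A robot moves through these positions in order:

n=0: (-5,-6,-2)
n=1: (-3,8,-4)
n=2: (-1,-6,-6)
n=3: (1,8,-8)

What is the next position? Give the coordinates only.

(3,-6,-10)

First: linear, +2 per step → 3 at step 4.
Second: cycles through -6, 8 every 2 steps. Step 4 lands at position 0 of the cycle → -6.
Third: linear, -2 per step → -10 at step 4.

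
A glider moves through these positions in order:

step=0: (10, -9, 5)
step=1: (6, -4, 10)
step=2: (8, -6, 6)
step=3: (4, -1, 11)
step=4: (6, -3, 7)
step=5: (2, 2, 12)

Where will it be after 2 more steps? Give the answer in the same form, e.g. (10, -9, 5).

The moves between consecutive positions are (-4, +5, +5), (+2, -2, -4), (-4, +5, +5), (+2, -2, -4), (-4, +5, +5); they repeat the 2-cycle [(-4, +5, +5), (+2, -2, -4)].
step 6: apply (+2, -2, -4) → (4, 0, 8)
step 7: apply (-4, +5, +5) → (0, 5, 13)

(0, 5, 13)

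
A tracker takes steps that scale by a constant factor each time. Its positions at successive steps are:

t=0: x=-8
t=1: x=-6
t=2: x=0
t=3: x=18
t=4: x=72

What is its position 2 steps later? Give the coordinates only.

Consecutive displacements +2, +6, +18, +54 scale by a factor of 3 each step.
step 5: 72 + 162 → x=234
step 6: 234 + 486 → x=720

x=720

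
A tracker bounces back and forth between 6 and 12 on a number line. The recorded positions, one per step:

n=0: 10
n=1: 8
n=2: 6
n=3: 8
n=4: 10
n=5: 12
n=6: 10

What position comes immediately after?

The value travels 2 per step and bounces off the walls at 6 and 12.
  step 7: 10 → 8

8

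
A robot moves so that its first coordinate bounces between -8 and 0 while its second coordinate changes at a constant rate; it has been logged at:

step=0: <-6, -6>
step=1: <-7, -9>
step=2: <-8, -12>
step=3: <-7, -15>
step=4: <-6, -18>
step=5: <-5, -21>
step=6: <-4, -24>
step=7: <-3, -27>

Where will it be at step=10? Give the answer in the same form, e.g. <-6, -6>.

The first coordinate reflects between -8 and 0, moving 1 per step.
  step 8: -3 → -2
  step 9: -2 → -1
  step 10: -1 → 0
The second coordinate changes by -3 each step: at step 10 it is -36.

<0, -36>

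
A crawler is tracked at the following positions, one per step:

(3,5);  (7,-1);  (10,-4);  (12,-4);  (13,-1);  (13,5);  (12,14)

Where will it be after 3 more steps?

(3,59)

Taking differences between consecutive positions: (+4,-6), (+3,-3), (+2,+0), (+1,+3), (+0,+6), (-1,+9). These grow by (-1,+3) each step.
step 7: (12,14) + (-2,+12) → (10,26)
step 8: (10,26) + (-3,+15) → (7,41)
step 9: (7,41) + (-4,+18) → (3,59)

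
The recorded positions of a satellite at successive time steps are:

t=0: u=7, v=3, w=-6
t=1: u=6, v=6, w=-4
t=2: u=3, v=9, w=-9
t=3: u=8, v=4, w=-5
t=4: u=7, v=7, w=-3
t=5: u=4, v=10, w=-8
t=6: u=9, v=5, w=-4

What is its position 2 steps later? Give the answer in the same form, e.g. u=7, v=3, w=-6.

The moves between consecutive positions are (-1, +3, +2), (-3, +3, -5), (+5, -5, +4), (-1, +3, +2), (-3, +3, -5), (+5, -5, +4); they repeat the 3-cycle [(-1, +3, +2), (-3, +3, -5), (+5, -5, +4)].
step 7: apply (-1, +3, +2) → u=8, v=8, w=-2
step 8: apply (-3, +3, -5) → u=5, v=11, w=-7

u=5, v=11, w=-7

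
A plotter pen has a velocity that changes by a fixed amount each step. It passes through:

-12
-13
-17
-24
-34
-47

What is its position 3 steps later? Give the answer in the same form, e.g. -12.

Taking differences between consecutive positions: -1, -4, -7, -10, -13. These grow by -3 each step.
step 6: -47 − 16 → -63
step 7: -63 − 19 → -82
step 8: -82 − 22 → -104

-104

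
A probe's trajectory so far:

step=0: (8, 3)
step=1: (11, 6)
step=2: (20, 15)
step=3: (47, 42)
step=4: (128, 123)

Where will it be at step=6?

(1100, 1095)

The jumps are (+3, +3), (+9, +9), (+27, +27), (+81, +81) — a geometric progression with ratio 3.
step 5: (128, 123) + (+243, +243) → (371, 366)
step 6: (371, 366) + (+729, +729) → (1100, 1095)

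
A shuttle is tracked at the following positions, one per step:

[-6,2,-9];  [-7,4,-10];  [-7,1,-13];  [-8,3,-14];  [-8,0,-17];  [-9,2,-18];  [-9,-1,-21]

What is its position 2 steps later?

[-10,-2,-25]

Step-to-step displacements: [-1,+2,-1], [+0,-3,-3], [-1,+2,-1], [+0,-3,-3], [-1,+2,-1], [+0,-3,-3] — a repeating cycle of length 2.
step 7: apply [-1,+2,-1] → [-10,1,-22]
step 8: apply [+0,-3,-3] → [-10,-2,-25]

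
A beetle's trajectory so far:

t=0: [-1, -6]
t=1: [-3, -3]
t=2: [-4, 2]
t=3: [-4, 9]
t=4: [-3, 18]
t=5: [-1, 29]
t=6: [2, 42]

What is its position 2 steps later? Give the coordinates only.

[11, 74]

Successive displacements: [-2, +3], [-1, +5], [+0, +7], [+1, +9], [+2, +11], [+3, +13] — each changes by [+1, +2].
step 7: [2, 42] + [+4, +15] → [6, 57]
step 8: [6, 57] + [+5, +17] → [11, 74]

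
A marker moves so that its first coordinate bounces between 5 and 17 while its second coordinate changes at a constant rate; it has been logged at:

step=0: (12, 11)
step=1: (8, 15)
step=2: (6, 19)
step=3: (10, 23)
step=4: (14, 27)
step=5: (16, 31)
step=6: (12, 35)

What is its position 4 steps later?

The first coordinate travels 4 per step and bounces off the walls at 5 and 17.
  step 7: 12 → 8
  step 8: 8 → 6
  step 9: 6 → 10
  step 10: 10 → 14
The second coordinate changes by +4 each step: at step 10 it is 51.

(14, 51)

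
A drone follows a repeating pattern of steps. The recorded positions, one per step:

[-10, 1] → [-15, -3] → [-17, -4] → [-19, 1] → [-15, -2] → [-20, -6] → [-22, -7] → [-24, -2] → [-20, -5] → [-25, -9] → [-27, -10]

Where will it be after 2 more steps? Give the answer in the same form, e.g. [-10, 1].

Differencing gives [-5, -4], [-2, -1], [-2, +5], [+4, -3], [-5, -4], [-2, -1], [-2, +5], [+4, -3], [-5, -4], [-2, -1]. This is the pattern [-5, -4], [-2, -1], [-2, +5], [+4, -3] repeated.
step 11: apply [-2, +5] → [-29, -5]
step 12: apply [+4, -3] → [-25, -8]

[-25, -8]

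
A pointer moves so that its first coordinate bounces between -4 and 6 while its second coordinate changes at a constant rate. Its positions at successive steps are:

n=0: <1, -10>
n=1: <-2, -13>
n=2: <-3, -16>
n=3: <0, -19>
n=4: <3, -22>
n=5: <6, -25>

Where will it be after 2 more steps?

<0, -31>

The first coordinate travels 3 per step and bounces off the walls at -4 and 6.
  step 6: 6 → 3
  step 7: 3 → 0
The second coordinate changes by -3 each step: at step 7 it is -31.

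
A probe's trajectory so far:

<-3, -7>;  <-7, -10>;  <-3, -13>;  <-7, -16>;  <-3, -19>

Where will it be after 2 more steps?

First: cycles through -3, -7 every 2 steps. Step 6 lands at position 0 of the cycle → -3.
Second: linear, -3 per step → -25 at step 6.

<-3, -25>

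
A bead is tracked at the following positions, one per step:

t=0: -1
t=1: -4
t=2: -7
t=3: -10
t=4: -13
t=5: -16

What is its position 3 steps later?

Each step adds -3 to the position.
step 6: -16 − 3 → -19
step 7: -19 − 3 → -22
step 8: -22 − 3 → -25

-25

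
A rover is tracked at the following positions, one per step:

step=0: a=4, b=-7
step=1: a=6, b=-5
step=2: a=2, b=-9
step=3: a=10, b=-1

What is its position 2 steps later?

The jumps are (+2, +2), (-4, -4), (+8, +8) — a geometric progression with ratio -2.
step 4: a=10, b=-1 + (-16, -16) → a=-6, b=-17
step 5: a=-6, b=-17 + (+32, +32) → a=26, b=15

a=26, b=15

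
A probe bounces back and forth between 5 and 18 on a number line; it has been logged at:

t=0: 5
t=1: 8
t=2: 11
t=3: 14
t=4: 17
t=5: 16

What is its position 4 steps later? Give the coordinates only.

6

The value reflects between 5 and 18, moving 3 per step.
  step 6: 16 → 13
  step 7: 13 → 10
  step 8: 10 → 7
  step 9: 7 → 6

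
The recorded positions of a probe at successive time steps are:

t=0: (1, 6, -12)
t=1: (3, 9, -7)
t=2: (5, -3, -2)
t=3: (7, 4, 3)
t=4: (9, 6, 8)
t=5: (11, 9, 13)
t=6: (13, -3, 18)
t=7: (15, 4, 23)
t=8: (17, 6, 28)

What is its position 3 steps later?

First: linear, +2 per step → 23 at step 11.
Second: cycles through 6, 9, -3, 4 every 4 steps. Step 11 lands at position 3 of the cycle → 4.
Third: linear, +5 per step → 43 at step 11.

(23, 4, 43)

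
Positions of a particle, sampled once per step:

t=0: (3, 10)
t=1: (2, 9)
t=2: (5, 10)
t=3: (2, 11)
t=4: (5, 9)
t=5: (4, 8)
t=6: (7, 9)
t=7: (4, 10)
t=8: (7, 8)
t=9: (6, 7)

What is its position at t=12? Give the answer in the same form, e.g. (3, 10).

(9, 7)

Step-to-step displacements: (-1, -1), (+3, +1), (-3, +1), (+3, -2), (-1, -1), (+3, +1), (-3, +1), (+3, -2), (-1, -1) — a repeating cycle of length 4.
step 10: apply (+3, +1) → (9, 8)
step 11: apply (-3, +1) → (6, 9)
step 12: apply (+3, -2) → (9, 7)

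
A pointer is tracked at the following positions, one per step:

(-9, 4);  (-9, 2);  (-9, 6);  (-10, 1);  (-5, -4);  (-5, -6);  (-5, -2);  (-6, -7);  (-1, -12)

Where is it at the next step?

Differencing gives (+0, -2), (+0, +4), (-1, -5), (+5, -5), (+0, -2), (+0, +4), (-1, -5), (+5, -5). This is the pattern (+0, -2), (+0, +4), (-1, -5), (+5, -5) repeated.
step 9: apply (+0, -2) → (-1, -14)

(-1, -14)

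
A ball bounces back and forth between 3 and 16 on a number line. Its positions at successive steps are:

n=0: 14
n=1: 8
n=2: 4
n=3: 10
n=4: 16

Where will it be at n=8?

14

The value travels 6 per step and bounces off the walls at 3 and 16.
  step 5: 16 → 10
  step 6: 10 → 4
  step 7: 4 → 8
  step 8: 8 → 14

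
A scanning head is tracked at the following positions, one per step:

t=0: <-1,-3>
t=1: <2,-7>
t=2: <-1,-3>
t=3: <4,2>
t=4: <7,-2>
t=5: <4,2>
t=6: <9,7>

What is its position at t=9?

Differencing gives <+3,-4>, <-3,+4>, <+5,+5>, <+3,-4>, <-3,+4>, <+5,+5>. This is the pattern <+3,-4>, <-3,+4>, <+5,+5> repeated.
step 7: apply <+3,-4> → <12,3>
step 8: apply <-3,+4> → <9,7>
step 9: apply <+5,+5> → <14,12>

<14,12>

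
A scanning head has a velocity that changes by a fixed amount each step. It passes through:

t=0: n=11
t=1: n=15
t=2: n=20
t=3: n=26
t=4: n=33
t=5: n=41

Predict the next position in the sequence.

n=50

Taking differences between consecutive positions: +4, +5, +6, +7, +8. These grow by +1 each step.
step 6: 41 + 9 → n=50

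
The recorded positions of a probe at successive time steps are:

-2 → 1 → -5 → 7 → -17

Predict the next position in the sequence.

31

The jumps are +3, -6, +12, -24 — a geometric progression with ratio -2.
step 5: -17 + 48 → 31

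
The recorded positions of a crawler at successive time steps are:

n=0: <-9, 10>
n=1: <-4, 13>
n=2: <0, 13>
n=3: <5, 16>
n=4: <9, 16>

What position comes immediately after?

Step-to-step displacements: <+5, +3>, <+4, +0>, <+5, +3>, <+4, +0> — a repeating cycle of length 2.
step 5: apply <+5, +3> → <14, 19>

<14, 19>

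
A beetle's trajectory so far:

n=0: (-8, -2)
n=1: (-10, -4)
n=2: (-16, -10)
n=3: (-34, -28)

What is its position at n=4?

(-88, -82)

Step-to-step displacements: (-2, -2), (-6, -6), (-18, -18); each is 3× the previous.
step 4: (-34, -28) + (-54, -54) → (-88, -82)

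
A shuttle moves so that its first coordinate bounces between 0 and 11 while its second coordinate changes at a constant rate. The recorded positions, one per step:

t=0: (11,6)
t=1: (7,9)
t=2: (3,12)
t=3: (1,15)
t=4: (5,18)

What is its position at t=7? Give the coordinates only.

(5,27)

The first coordinate travels 4 per step and bounces off the walls at 0 and 11.
  step 5: 5 → 9
  step 6: 9 → 9
  step 7: 9 → 5
The second coordinate changes by +3 each step: at step 7 it is 27.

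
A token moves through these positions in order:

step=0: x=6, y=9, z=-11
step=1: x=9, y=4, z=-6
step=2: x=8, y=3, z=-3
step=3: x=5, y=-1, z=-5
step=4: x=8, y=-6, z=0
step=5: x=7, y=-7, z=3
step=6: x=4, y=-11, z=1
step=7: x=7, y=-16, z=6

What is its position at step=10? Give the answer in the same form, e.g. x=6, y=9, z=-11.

x=6, y=-26, z=12

The moves between consecutive positions are (+3,-5,+5), (-1,-1,+3), (-3,-4,-2), (+3,-5,+5), (-1,-1,+3), (-3,-4,-2), (+3,-5,+5); they repeat the 3-cycle [(+3,-5,+5), (-1,-1,+3), (-3,-4,-2)].
step 8: apply (-1,-1,+3) → x=6, y=-17, z=9
step 9: apply (-3,-4,-2) → x=3, y=-21, z=7
step 10: apply (+3,-5,+5) → x=6, y=-26, z=12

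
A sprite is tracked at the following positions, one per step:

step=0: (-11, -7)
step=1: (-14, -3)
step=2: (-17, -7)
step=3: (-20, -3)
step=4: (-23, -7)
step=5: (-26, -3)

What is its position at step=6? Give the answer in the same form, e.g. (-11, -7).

The first coordinate changes by -3 each step, so at step 6 it is -11 + 6·(-3) = -29.
The second coordinate repeats the cycle [-7, -3] with period 2; step 6 mod 2 = 0, giving -7.

(-29, -7)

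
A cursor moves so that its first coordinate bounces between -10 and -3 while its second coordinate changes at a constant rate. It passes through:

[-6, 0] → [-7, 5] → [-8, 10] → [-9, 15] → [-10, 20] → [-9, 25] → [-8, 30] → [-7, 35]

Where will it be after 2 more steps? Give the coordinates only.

[-5, 45]

The first coordinate reflects between -10 and -3, moving 1 per step.
  step 8: -7 → -6
  step 9: -6 → -5
The second coordinate changes by +5 each step: at step 9 it is 45.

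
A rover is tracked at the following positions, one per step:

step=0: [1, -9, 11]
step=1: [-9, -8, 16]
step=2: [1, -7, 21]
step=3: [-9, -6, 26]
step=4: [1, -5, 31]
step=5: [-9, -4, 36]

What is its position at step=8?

First: cycles through 1, -9 every 2 steps. Step 8 lands at position 0 of the cycle → 1.
Second: linear, +1 per step → -1 at step 8.
Third: linear, +5 per step → 51 at step 8.

[1, -1, 51]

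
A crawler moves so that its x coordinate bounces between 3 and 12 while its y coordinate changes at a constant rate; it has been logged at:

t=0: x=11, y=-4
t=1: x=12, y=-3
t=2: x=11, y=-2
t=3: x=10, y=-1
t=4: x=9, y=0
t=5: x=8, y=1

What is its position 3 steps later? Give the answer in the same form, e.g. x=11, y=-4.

The x coordinate travels 1 per step and bounces off the walls at 3 and 12.
  step 6: 8 → 7
  step 7: 7 → 6
  step 8: 6 → 5
The y coordinate changes by +1 each step: at step 8 it is 4.

x=5, y=4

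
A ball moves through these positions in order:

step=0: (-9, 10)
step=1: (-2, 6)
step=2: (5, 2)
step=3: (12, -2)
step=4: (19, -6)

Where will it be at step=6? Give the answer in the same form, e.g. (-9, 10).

(33, -14)

Constant displacement of (+7, -4) per step.
step 5: (19, -6) + (+7, -4) → (26, -10)
step 6: (26, -10) + (+7, -4) → (33, -14)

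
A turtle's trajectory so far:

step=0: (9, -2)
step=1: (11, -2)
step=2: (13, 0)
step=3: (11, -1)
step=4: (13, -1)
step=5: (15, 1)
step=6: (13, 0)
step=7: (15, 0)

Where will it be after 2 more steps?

Step-to-step displacements: (+2, +0), (+2, +2), (-2, -1), (+2, +0), (+2, +2), (-2, -1), (+2, +0) — a repeating cycle of length 3.
step 8: apply (+2, +2) → (17, 2)
step 9: apply (-2, -1) → (15, 1)

(15, 1)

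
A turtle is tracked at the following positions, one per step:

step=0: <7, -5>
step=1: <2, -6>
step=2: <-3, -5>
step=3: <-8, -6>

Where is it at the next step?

<-13, -5>

The first coordinate changes by -5 each step, so at step 4 it is 7 + 4·(-5) = -13.
The second coordinate repeats the cycle [-5, -6] with period 2; step 4 mod 2 = 0, giving -5.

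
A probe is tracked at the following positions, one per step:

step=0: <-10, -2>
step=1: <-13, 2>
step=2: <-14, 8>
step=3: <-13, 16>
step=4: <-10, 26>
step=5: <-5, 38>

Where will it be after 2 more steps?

First differences are <-3, +4>, <-1, +6>, <+1, +8>, <+3, +10>, <+5, +12>; their common second difference is <+2, +2> (constant acceleration).
step 6: <-5, 38> + <+7, +14> → <2, 52>
step 7: <2, 52> + <+9, +16> → <11, 68>

<11, 68>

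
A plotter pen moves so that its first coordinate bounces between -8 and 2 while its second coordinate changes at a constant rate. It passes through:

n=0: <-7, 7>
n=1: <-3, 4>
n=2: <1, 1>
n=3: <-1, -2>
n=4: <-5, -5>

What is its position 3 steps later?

The first coordinate travels 4 per step and bounces off the walls at -8 and 2.
  step 5: -5 → -7
  step 6: -7 → -3
  step 7: -3 → 1
The second coordinate changes by -3 each step: at step 7 it is -14.

<1, -14>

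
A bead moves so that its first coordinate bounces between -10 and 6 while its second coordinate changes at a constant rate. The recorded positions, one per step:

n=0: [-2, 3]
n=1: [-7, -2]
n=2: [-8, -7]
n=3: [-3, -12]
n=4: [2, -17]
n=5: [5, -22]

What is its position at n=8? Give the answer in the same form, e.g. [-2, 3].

The first coordinate travels 5 per step and bounces off the walls at -10 and 6.
  step 6: 5 → 0
  step 7: 0 → -5
  step 8: -5 → -10
The second coordinate changes by -5 each step: at step 8 it is -37.

[-10, -37]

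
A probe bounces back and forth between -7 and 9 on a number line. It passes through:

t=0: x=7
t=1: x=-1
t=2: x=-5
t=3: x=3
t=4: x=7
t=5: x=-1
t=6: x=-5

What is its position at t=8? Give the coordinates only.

The value reflects between -7 and 9, moving 8 per step.
  step 7: -5 → 3
  step 8: 3 → 7

x=7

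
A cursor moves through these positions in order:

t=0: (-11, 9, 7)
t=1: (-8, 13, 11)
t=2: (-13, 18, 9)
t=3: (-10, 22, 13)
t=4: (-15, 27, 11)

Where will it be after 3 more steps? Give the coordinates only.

The moves between consecutive positions are (+3, +4, +4), (-5, +5, -2), (+3, +4, +4), (-5, +5, -2); they repeat the 2-cycle [(+3, +4, +4), (-5, +5, -2)].
step 5: apply (+3, +4, +4) → (-12, 31, 15)
step 6: apply (-5, +5, -2) → (-17, 36, 13)
step 7: apply (+3, +4, +4) → (-14, 40, 17)

(-14, 40, 17)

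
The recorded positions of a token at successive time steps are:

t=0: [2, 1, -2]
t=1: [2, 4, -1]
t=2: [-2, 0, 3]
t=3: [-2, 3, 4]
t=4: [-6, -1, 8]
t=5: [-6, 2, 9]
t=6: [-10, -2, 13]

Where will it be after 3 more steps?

Step-to-step displacements: [+0, +3, +1], [-4, -4, +4], [+0, +3, +1], [-4, -4, +4], [+0, +3, +1], [-4, -4, +4] — a repeating cycle of length 2.
step 7: apply [+0, +3, +1] → [-10, 1, 14]
step 8: apply [-4, -4, +4] → [-14, -3, 18]
step 9: apply [+0, +3, +1] → [-14, 0, 19]

[-14, 0, 19]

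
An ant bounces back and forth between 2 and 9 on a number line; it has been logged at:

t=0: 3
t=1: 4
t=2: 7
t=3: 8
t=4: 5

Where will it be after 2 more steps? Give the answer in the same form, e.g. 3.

The value reflects between 2 and 9, moving 3 per step.
  step 5: 5 → 2
  step 6: 2 → 5

5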